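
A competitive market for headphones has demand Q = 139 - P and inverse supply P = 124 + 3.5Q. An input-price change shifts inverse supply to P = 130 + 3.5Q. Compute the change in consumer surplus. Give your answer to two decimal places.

Rewriting demand in inverse form: P = 139 - Q.
Initial equilibrium: Q_0 = 3.3333, P_0 = 135.6667; CS_0 = (1/2)(3.3333)(3.3333) = 5.5556, PS_0 = (1/2)(3.3333)(11.6667) = 19.4444.
New equilibrium: 139 - Q = 130 + 3.5Q gives Q_1 = 2, P_1 = 137; CS_1 = 2, PS_1 = 7.
Change in consumer surplus = 2 - 5.5556 = -3.5556.

-3.56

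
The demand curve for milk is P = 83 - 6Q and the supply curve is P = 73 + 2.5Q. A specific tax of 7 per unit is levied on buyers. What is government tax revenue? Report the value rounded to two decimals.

Pre-tax equilibrium: 83 - 6Q = 73 + 2.5Q gives Q* = 1.1765, P* = 75.9412.
A tax on buyers shifts demand down by 7: (83 - 7) - 6Q = 73 + 2.5Q, so Q_t = 0.3529. Buyers pay P_b = 80.8824; sellers receive P_s = P_b - 7 = 73.8824.
Tax revenue = t x Q_t = 7 x 0.3529 = 2.4706.

2.47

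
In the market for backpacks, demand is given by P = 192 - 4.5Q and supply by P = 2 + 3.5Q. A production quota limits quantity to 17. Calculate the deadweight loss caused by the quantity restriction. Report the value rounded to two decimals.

182.25

Without the quota, 192 - 4.5Q = 2 + 3.5Q gives Q* = 23.75.
At Q = 17 the demand price is 192 - 4.5(17) = 115.5 and the supply price is 2 + 3.5(17) = 61.5.
DWL = (1/2)(gap between curves at 17) x (Q* - 17) = (1/2)(54)(6.75) = 182.25.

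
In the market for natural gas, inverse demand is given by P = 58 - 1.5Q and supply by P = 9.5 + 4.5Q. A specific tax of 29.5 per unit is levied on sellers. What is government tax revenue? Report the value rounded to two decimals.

Without the tax, 58 - 1.5Q = 9.5 + 4.5Q so Q* = 8.0833 and P* = 45.875.
With the tax, sellers need 29.5 more per unit: 58 - 1.5Q = 9.5 + 4.5Q + 29.5, so Q_t = 3.1667. Buyers pay P_b = 53.25; sellers receive P_s = P_b - 29.5 = 23.75.
Revenue is the tax times quantity traded: 29.5 x 3.1667 = 93.4167.

93.42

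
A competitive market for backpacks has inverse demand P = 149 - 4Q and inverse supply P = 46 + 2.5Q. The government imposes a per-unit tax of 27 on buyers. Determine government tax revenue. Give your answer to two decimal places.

Without the tax, 149 - 4Q = 46 + 2.5Q so Q* = 15.8462 and P* = 85.6154.
With the tax, buyers' net willingness to pay falls by 27: (149 - 27) - 4Q = 46 + 2.5Q, so Q_t = 11.6923. Buyers pay P_b = 102.2308; sellers receive P_s = P_b - 27 = 75.2308.
Revenue is the tax times quantity traded: 27 x 11.6923 = 315.6923.

315.69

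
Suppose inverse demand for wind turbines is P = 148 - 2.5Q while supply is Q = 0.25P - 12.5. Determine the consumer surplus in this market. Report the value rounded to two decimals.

Rewriting supply in inverse form: P = 50 + 4Q.
Setting demand equal to supply, 98 = 6.5Q, so Q* = 15.0769 and P* = 110.3077.
CS is the area between the demand curve and P* from 0 to Q*: (1/2)(15.0769)(37.6923) = 284.142.

284.14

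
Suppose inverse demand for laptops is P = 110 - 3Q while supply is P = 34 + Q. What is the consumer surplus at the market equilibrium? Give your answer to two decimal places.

Equilibrium: 110 - 3Q = 34 + Q, so Q* = 19 and P* = 53.
The demand choke price is 110, so CS = (1/2)(Q*)(110 - P*) = (1/2)(19)(57) = 541.5.

541.50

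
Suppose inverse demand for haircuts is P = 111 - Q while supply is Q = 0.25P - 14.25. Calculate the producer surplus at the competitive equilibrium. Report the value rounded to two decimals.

233.28

Rewriting supply in inverse form: P = 57 + 4Q.
Set 111 - Q = 57 + 4Q, which gives 54 = 5Q, so Q* = 10.8 and P* = 111 - (10.8) = 100.2.
PS is the area between P* and the supply curve from 0 to Q*: (1/2)(10.8)(43.2) = 233.28.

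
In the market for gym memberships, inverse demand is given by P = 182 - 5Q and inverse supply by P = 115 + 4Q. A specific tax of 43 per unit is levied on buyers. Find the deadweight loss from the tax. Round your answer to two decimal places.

102.72

Pre-tax equilibrium: 182 - 5Q = 115 + 4Q gives Q* = 7.4444, P* = 144.7778.
With the tax, buyers' net willingness to pay falls by 43: (182 - 43) - 5Q = 115 + 4Q, so Q_t = 2.6667. Buyers pay P_b = 168.6667; sellers receive P_s = P_b - 43 = 125.6667.
Deadweight loss is the triangle between the curves from Q_t to Q*: (1/2)(7.4444 - 2.6667)(43) = 102.7222.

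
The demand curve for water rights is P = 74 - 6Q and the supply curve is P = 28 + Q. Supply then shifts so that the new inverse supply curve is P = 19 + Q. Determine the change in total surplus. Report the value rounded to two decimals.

Initial equilibrium: Q_0 = 6.5714, P_0 = 34.5714; CS_0 = (1/2)(6.5714)(39.4286) = 129.551, PS_0 = (1/2)(6.5714)(6.5714) = 21.5918.
New equilibrium: 74 - 6Q = 19 + Q gives Q_1 = 7.8571, P_1 = 26.8571; CS_1 = 185.2041, PS_1 = 30.8673.
Change in total surplus = (185.2041 + 30.8673) - (129.551 + 21.5918) = 64.9286.

64.93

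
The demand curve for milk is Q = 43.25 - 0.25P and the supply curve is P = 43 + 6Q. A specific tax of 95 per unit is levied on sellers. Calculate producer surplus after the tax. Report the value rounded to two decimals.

36.75

Rewriting demand in inverse form: P = 173 - 4Q.
Pre-tax equilibrium: 173 - 4Q = 43 + 6Q gives Q* = 13, P* = 121.
A tax on sellers shifts supply up by 95: 173 - 4Q = 43 + 6Q + 95, so Q_t = 3.5. Buyers pay P_b = 159; sellers receive P_s = P_b - 95 = 64.
Producer surplus is the triangle above supply below P_s: (1/2)(3.5)(64 - 43) = 36.75.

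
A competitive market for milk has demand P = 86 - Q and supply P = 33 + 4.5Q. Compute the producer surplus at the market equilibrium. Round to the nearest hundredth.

Setting demand equal to supply, 53 = 5.5Q, so Q* = 9.6364 and P* = 76.3636.
PS is the area between P* and the supply curve from 0 to Q*: (1/2)(9.6364)(43.3636) = 208.9339.

208.93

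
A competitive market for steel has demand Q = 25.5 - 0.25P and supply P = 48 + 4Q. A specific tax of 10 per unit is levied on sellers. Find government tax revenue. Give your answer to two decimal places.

55.00

Rewriting demand in inverse form: P = 102 - 4Q.
Without the tax, 102 - 4Q = 48 + 4Q so Q* = 6.75 and P* = 75.
A tax on sellers shifts supply up by 10: 102 - 4Q = 48 + 4Q + 10, so Q_t = 5.5. Buyers pay P_b = 80; sellers receive P_s = P_b - 10 = 70.
Revenue is the tax times quantity traded: 10 x 5.5 = 55.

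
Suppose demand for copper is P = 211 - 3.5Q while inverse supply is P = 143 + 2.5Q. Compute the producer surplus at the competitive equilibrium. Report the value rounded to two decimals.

Setting demand equal to supply, 68 = 6Q, so Q* = 11.3333 and P* = 171.3333.
PS is the area between P* and the supply curve from 0 to Q*: (1/2)(11.3333)(28.3333) = 160.5556.

160.56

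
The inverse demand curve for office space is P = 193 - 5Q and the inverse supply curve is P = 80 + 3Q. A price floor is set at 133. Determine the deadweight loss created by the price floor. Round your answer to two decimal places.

18.06

Free-market equilibrium: 193 - 5Q = 80 + 3Q gives Q* = 14.125, P* = 122.375.
At P = 133, buyers demand (193 - 133)/5 = 12 while sellers would supply more, so the quantity traded is 12 at price 133.
At Q = 12 the demand price is 133 and the supply price is 116. Deadweight loss is the triangle between the curves from 12 to 14.125: (1/2)(133 - 116)(14.125 - 12) = 18.0625.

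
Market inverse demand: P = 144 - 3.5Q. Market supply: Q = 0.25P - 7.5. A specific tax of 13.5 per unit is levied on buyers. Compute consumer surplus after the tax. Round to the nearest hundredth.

314.23

Rewriting supply in inverse form: P = 30 + 4Q.
Pre-tax equilibrium: 144 - 3.5Q = 30 + 4Q gives Q* = 15.2, P* = 90.8.
With the tax, buyers' net willingness to pay falls by 13.5: (144 - 13.5) - 3.5Q = 30 + 4Q, so Q_t = 13.4. Buyers pay P_b = 97.1; sellers receive P_s = P_b - 13.5 = 83.6.
Consumer surplus is the triangle under demand above P_b: (1/2)(13.4)(144 - 97.1) = 314.23.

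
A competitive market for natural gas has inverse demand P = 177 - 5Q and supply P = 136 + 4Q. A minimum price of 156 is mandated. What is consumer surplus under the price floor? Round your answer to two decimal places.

Free-market equilibrium: 177 - 5Q = 136 + 4Q gives Q* = 4.5556, P* = 154.2222.
At P = 156, buyers demand (177 - 156)/5 = 4.2 while sellers would supply more, so the quantity traded is 4.2 at price 156.
CS is the triangle under demand above 156: (1/2)(4.2)(177 - 156) = 44.1.

44.10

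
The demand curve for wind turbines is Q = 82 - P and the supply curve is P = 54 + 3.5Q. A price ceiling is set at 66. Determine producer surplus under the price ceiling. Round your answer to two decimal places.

Rewriting demand in inverse form: P = 82 - Q.
Without the control, 82 - Q = 54 + 3.5Q so Q* = 6.2222 and P* = 75.7778.
At the ceiling price 66, quantity supplied is (66 - 54)/3.5 = 3.4286; supply is the short side, so Q = 3.4286 trades at P = 66.
PS is the triangle above supply below 66: (1/2)(3.4286)(66 - 54) = 20.5714.

20.57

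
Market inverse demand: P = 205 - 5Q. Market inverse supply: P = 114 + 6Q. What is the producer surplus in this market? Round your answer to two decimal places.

Equilibrium: 205 - 5Q = 114 + 6Q, so Q* = 8.2727 and P* = 163.6364.
The supply curve's price intercept is 114, so PS = (1/2)(Q*)(P* - 114) = (1/2)(8.2727)(49.6364) = 205.314.

205.31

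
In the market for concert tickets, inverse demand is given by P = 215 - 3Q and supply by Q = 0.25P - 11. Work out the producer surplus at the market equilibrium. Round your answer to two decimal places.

Rewriting supply in inverse form: P = 44 + 4Q.
Set 215 - 3Q = 44 + 4Q, which gives 171 = 7Q, so Q* = 24.4286 and P* = 215 - 3(24.4286) = 141.7143.
PS is the area between P* and the supply curve from 0 to Q*: (1/2)(24.4286)(97.7143) = 1193.5102.

1193.51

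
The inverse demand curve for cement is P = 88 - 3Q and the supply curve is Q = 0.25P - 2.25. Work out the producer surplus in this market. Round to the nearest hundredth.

Rewriting supply in inverse form: P = 9 + 4Q.
Setting demand equal to supply, 79 = 7Q, so Q* = 11.2857 and P* = 54.1429.
PS is the area between P* and the supply curve from 0 to Q*: (1/2)(11.2857)(45.1429) = 254.7347.

254.73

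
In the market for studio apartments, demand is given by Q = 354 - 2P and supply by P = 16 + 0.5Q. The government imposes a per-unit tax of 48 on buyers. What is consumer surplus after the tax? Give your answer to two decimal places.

3192.25

Rewriting demand in inverse form: P = 177 - 0.5Q.
Without the tax, 177 - 0.5Q = 16 + 0.5Q so Q* = 161 and P* = 96.5.
A tax on buyers shifts demand down by 48: (177 - 48) - 0.5Q = 16 + 0.5Q, so Q_t = 113. Buyers pay P_b = 120.5; sellers receive P_s = P_b - 48 = 72.5.
CS = (1/2)(Q_t)(177 - P_b) = (1/2)(113)(56.5) = 3192.25.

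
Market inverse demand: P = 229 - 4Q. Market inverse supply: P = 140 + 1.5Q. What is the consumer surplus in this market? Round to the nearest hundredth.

Setting demand equal to supply, 89 = 5.5Q, so Q* = 16.1818 and P* = 164.2727.
CS is the area between the demand curve and P* from 0 to Q*: (1/2)(16.1818)(64.7273) = 523.7025.

523.70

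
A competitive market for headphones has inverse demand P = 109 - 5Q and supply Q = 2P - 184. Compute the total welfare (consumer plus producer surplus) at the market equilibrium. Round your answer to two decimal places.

26.27

Rewriting supply in inverse form: P = 92 + 0.5Q.
Setting demand equal to supply, 17 = 5.5Q, so Q* = 3.0909 and P* = 93.5455.
CS = (1/2)(3.0909)(15.4545) = 23.8843 and PS = (1/2)(3.0909)(1.5455) = 2.3884, so total surplus = 26.2727.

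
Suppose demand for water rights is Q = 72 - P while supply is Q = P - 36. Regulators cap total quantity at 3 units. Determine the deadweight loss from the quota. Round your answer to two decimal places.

225.00

Rewriting demand in inverse form: P = 72 - Q.
Rewriting supply in inverse form: P = 36 + Q.
Without the quota, 72 - Q = 36 + Q gives Q* = 18.
At Q = 3 the demand price is 72 - (3) = 69 and the supply price is 36 + (3) = 39.
Deadweight loss is the triangle between the curves from 3 to 18: (1/2)(69 - 39)(18 - 3) = 225.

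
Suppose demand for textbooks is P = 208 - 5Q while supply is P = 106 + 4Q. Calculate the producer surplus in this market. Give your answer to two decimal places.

256.89

Set 208 - 5Q = 106 + 4Q, which gives 102 = 9Q, so Q* = 11.3333 and P* = 208 - 5(11.3333) = 151.3333.
PS is the area between P* and the supply curve from 0 to Q*: (1/2)(11.3333)(45.3333) = 256.8889.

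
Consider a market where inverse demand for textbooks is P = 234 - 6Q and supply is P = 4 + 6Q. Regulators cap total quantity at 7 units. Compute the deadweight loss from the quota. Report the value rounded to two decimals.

888.17

Without the quota, 234 - 6Q = 4 + 6Q gives Q* = 19.1667.
At Q = 7 the demand price is 234 - 6(7) = 192 and the supply price is 4 + 6(7) = 46.
Deadweight loss is the triangle between the curves from 7 to 19.1667: (1/2)(192 - 46)(19.1667 - 7) = 888.1667.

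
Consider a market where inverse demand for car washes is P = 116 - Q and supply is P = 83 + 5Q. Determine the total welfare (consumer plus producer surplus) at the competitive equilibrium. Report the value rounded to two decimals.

90.75

Set 116 - Q = 83 + 5Q, which gives 33 = 6Q, so Q* = 5.5 and P* = 116 - (5.5) = 110.5.
Total surplus is the full triangle between the curves from 0 to Q*: (1/2)(5.5)(116 - 83) = 90.75.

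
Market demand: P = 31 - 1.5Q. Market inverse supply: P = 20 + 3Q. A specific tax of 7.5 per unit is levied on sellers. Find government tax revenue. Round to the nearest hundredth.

Pre-tax equilibrium: 31 - 1.5Q = 20 + 3Q gives Q* = 2.4444, P* = 27.3333.
With the tax, sellers need 7.5 more per unit: 31 - 1.5Q = 20 + 3Q + 7.5, so Q_t = 0.7778. Buyers pay P_b = 29.8333; sellers receive P_s = P_b - 7.5 = 22.3333.
Revenue is the tax times quantity traded: 7.5 x 0.7778 = 5.8333.

5.83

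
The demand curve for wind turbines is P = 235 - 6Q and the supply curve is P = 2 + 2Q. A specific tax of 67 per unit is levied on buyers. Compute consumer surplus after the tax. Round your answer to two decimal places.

Without the tax, 235 - 6Q = 2 + 2Q so Q* = 29.125 and P* = 60.25.
A tax on buyers shifts demand down by 67: (235 - 67) - 6Q = 2 + 2Q, so Q_t = 20.75. Buyers pay P_b = 110.5; sellers receive P_s = P_b - 67 = 43.5.
CS = (1/2)(Q_t)(235 - P_b) = (1/2)(20.75)(124.5) = 1291.6875.

1291.69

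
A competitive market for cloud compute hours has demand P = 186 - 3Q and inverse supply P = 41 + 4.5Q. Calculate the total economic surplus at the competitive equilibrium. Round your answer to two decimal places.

1401.67

Setting demand equal to supply, 145 = 7.5Q, so Q* = 19.3333 and P* = 128.
CS = (1/2)(19.3333)(58) = 560.6667 and PS = (1/2)(19.3333)(87) = 841, so total surplus = 1401.6667.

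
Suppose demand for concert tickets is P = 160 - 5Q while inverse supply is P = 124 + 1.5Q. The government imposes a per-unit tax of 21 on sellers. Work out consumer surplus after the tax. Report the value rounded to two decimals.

Without the tax, 160 - 5Q = 124 + 1.5Q so Q* = 5.5385 and P* = 132.3077.
A tax on sellers shifts supply up by 21: 160 - 5Q = 124 + 1.5Q + 21, so Q_t = 2.3077. Buyers pay P_b = 148.4615; sellers receive P_s = P_b - 21 = 127.4615.
Consumer surplus is the triangle under demand above P_b: (1/2)(2.3077)(160 - 148.4615) = 13.3136.

13.31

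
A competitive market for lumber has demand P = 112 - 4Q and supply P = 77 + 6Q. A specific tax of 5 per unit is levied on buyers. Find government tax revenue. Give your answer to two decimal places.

15.00

Without the tax, 112 - 4Q = 77 + 6Q so Q* = 3.5 and P* = 98.
A tax on buyers shifts demand down by 5: (112 - 5) - 4Q = 77 + 6Q, so Q_t = 3. Buyers pay P_b = 100; sellers receive P_s = P_b - 5 = 95.
Revenue is the tax times quantity traded: 5 x 3 = 15.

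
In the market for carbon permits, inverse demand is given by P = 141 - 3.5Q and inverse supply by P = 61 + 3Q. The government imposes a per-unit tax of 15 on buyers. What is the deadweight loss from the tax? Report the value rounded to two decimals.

Pre-tax equilibrium: 141 - 3.5Q = 61 + 3Q gives Q* = 12.3077, P* = 97.9231.
A tax on buyers shifts demand down by 15: (141 - 15) - 3.5Q = 61 + 3Q, so Q_t = 10. Buyers pay P_b = 106; sellers receive P_s = P_b - 15 = 91.
Deadweight loss is the triangle between the curves from Q_t to Q*: (1/2)(12.3077 - 10)(15) = 17.3077.

17.31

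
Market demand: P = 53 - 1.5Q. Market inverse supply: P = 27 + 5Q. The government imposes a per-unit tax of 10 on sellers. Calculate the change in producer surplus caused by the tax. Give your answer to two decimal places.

-24.85

Without the tax, 53 - 1.5Q = 27 + 5Q so Q* = 4 and P* = 47.
A tax on sellers shifts supply up by 10: 53 - 1.5Q = 27 + 5Q + 10, so Q_t = 2.4615. Buyers pay P_b = 49.3077; sellers receive P_s = P_b - 10 = 39.3077.
PS falls from (1/2)(4)(20) = 40 to (1/2)(2.4615)(12.3077) = 15.1479, a change of -24.8521.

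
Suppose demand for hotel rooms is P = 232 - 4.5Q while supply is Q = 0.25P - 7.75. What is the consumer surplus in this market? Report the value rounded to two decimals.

Rewriting supply in inverse form: P = 31 + 4Q.
Set 232 - 4.5Q = 31 + 4Q, which gives 201 = 8.5Q, so Q* = 23.6471 and P* = 232 - 4.5(23.6471) = 125.5882.
CS is the area between the demand curve and P* from 0 to Q*: (1/2)(23.6471)(106.4118) = 1258.1626.

1258.16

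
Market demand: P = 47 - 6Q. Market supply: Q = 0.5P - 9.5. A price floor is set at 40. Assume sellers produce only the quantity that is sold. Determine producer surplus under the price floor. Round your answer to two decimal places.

23.14

Rewriting supply in inverse form: P = 19 + 2Q.
Without the control, 47 - 6Q = 19 + 2Q so Q* = 3.5 and P* = 26.
At the floor price 40, quantity demanded is (47 - 40)/6 = 1.1667; demand is the short side, so Q = 1.1667 trades at P = 40.
The supply price at Q = 1.1667 is 21.3333. PS is the trapezoid between 40 and supply over [0, 1.1667]: (1/2)[(40 - 19) + (40 - 21.3333)](1.1667) = 23.1389.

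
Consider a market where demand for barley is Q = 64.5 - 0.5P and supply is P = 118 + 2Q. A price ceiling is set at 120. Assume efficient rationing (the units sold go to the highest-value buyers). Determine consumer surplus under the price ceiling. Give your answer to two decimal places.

8.00

Rewriting demand in inverse form: P = 129 - 2Q.
Free-market equilibrium: 129 - 2Q = 118 + 2Q gives Q* = 2.75, P* = 123.5.
At the ceiling price 120, quantity supplied is (120 - 118)/2 = 1; supply is the short side, so Q = 1 trades at P = 120.
The demand price at Q = 1 is 127. CS is the trapezoid between demand and 120 over [0, 1]: (1/2)[(129 - 120) + (127 - 120)](1) = 8.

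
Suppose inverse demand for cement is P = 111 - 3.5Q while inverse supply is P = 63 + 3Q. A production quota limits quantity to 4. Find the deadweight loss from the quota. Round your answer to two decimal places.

37.23

Unrestricted equilibrium: Q* = (111 - 63)/(3.5 + 3) = 7.3846.
At Q = 4 the demand price is 111 - 3.5(4) = 97 and the supply price is 63 + 3(4) = 75.
Deadweight loss is the triangle between the curves from 4 to 7.3846: (1/2)(97 - 75)(7.3846 - 4) = 37.2308.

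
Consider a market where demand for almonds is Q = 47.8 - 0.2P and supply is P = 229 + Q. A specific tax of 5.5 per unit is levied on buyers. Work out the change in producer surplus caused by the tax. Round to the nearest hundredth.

-1.11

Rewriting demand in inverse form: P = 239 - 5Q.
Without the tax, 239 - 5Q = 229 + Q so Q* = 1.6667 and P* = 230.6667.
With the tax, buyers' net willingness to pay falls by 5.5: (239 - 5.5) - 5Q = 229 + Q, so Q_t = 0.75. Buyers pay P_b = 235.25; sellers receive P_s = P_b - 5.5 = 229.75.
PS falls from (1/2)(1.6667)(1.6667) = 1.3889 to (1/2)(0.75)(0.75) = 0.2812, a change of -1.1076.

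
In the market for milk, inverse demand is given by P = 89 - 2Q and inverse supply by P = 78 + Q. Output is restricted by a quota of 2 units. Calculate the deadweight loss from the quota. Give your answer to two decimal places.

Unrestricted equilibrium: Q* = (89 - 78)/(2 + 1) = 3.6667.
At Q = 2 the demand price is 89 - 2(2) = 85 and the supply price is 78 + (2) = 80.
DWL = (1/2)(gap between curves at 2) x (Q* - 2) = (1/2)(5)(1.6667) = 4.1667.

4.17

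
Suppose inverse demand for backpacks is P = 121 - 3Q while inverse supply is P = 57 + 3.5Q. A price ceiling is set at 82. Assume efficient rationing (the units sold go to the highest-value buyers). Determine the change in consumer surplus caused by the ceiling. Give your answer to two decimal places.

56.62

Without the control, 121 - 3Q = 57 + 3.5Q so Q* = 9.8462 and P* = 91.4615.
At P = 82, sellers supply (82 - 57)/3.5 = 7.1429 while buyers want more, so the quantity traded is 7.1429 at price 82.
CS goes from (1/2)(9.8462)(29.5385) = 145.4201 to 202.0408 (computed as (121 - 82)(7.1429) - (1/2)(3)(7.1429)^2), a change of 56.6207.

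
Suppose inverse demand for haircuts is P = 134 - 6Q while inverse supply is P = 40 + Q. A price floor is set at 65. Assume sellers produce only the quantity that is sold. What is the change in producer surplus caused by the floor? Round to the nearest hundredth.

131.21

Without the control, 134 - 6Q = 40 + Q so Q* = 13.4286 and P* = 53.4286.
At the floor price 65, quantity demanded is (134 - 65)/6 = 11.5; demand is the short side, so Q = 11.5 trades at P = 65.
PS goes from (1/2)(13.4286)(13.4286) = 90.1633 to 221.375 (computed as (65 - 40)(11.5) - (1/2)(1)(11.5)^2), a change of 131.2117.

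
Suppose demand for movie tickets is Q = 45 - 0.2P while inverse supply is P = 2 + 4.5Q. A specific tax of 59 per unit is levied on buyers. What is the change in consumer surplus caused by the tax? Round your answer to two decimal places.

-632.49

Rewriting demand in inverse form: P = 225 - 5Q.
Without the tax, 225 - 5Q = 2 + 4.5Q so Q* = 23.4737 and P* = 107.6316.
A tax on buyers shifts demand down by 59: (225 - 59) - 5Q = 2 + 4.5Q, so Q_t = 17.2632. Buyers pay P_b = 138.6842; sellers receive P_s = P_b - 59 = 79.6842.
CS falls from (1/2)(23.4737)(117.3684) = 1377.5346 to (1/2)(17.2632)(86.3158) = 745.0416, a change of -632.4931.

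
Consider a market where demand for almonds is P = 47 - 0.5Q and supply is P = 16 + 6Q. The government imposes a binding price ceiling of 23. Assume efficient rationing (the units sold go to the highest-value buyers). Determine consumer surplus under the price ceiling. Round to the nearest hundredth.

27.66

Without the control, 47 - 0.5Q = 16 + 6Q so Q* = 4.7692 and P* = 44.6154.
At the ceiling price 23, quantity supplied is (23 - 16)/6 = 1.1667; supply is the short side, so Q = 1.1667 trades at P = 23.
The demand price at Q = 1.1667 is 46.4167. CS is the trapezoid between demand and 23 over [0, 1.1667]: (1/2)[(47 - 23) + (46.4167 - 23)](1.1667) = 27.6597.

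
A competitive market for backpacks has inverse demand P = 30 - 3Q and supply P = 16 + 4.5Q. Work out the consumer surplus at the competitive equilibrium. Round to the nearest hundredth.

5.23

Equilibrium: 30 - 3Q = 16 + 4.5Q, so Q* = 1.8667 and P* = 24.4.
Consumer surplus is the triangle under demand above P*: (1/2)(1.8667)(30 - 24.4) = (1/2)(1.8667)(5.6) = 5.2267.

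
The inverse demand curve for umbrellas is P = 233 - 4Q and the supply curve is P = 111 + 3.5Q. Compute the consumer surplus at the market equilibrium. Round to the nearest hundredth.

Set 233 - 4Q = 111 + 3.5Q, which gives 122 = 7.5Q, so Q* = 16.2667 and P* = 233 - 4(16.2667) = 167.9333.
Consumer surplus is the triangle under demand above P*: (1/2)(16.2667)(233 - 167.9333) = (1/2)(16.2667)(65.0667) = 529.2089.

529.21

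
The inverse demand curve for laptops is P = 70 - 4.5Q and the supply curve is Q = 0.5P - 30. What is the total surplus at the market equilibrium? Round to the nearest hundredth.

7.69

Rewriting supply in inverse form: P = 60 + 2Q.
Set 70 - 4.5Q = 60 + 2Q, which gives 10 = 6.5Q, so Q* = 1.5385 and P* = 70 - 4.5(1.5385) = 63.0769.
Total surplus is the full triangle between the curves from 0 to Q*: (1/2)(1.5385)(70 - 60) = 7.6923.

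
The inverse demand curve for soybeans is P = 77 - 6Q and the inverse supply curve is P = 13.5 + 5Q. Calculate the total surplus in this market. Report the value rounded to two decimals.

Setting demand equal to supply, 63.5 = 11Q, so Q* = 5.7727 and P* = 42.3636.
Total surplus is the full triangle between the curves from 0 to Q*: (1/2)(5.7727)(77 - 13.5) = 183.2841.

183.28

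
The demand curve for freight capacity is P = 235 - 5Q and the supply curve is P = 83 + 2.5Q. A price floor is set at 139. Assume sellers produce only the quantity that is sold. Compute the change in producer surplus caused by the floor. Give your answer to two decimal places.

Free-market equilibrium: 235 - 5Q = 83 + 2.5Q gives Q* = 20.2667, P* = 133.6667.
At the floor price 139, quantity demanded is (235 - 139)/5 = 19.2; demand is the short side, so Q = 19.2 trades at P = 139.
PS goes from (1/2)(20.2667)(50.6667) = 513.4222 to 614.4 (computed as (139 - 83)(19.2) - (1/2)(2.5)(19.2)^2), a change of 100.9778.

100.98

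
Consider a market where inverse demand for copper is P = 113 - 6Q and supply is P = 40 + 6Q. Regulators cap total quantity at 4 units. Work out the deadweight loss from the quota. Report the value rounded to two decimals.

Without the quota, 113 - 6Q = 40 + 6Q gives Q* = 6.0833.
At Q = 4 the demand price is 113 - 6(4) = 89 and the supply price is 40 + 6(4) = 64.
Deadweight loss is the triangle between the curves from 4 to 6.0833: (1/2)(89 - 64)(6.0833 - 4) = 26.0417.

26.04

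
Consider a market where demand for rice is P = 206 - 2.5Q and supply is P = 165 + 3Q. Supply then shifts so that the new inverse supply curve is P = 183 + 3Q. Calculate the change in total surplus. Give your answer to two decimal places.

-104.73

Initial equilibrium: Q_0 = 7.4545, P_0 = 187.3636; CS_0 = (1/2)(7.4545)(18.6364) = 69.4628, PS_0 = (1/2)(7.4545)(22.3636) = 83.3554.
New equilibrium: 206 - 2.5Q = 183 + 3Q gives Q_1 = 4.1818, P_1 = 195.5455; CS_1 = 21.8595, PS_1 = 26.2314.
Change in total surplus = (21.8595 + 26.2314) - (69.4628 + 83.3554) = -104.7273.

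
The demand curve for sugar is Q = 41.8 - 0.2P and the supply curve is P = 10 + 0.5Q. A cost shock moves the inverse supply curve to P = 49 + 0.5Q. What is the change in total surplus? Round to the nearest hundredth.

-1272.82

Rewriting demand in inverse form: P = 209 - 5Q.
Initial equilibrium: Q_0 = 36.1818, P_0 = 28.0909; CS_0 = (1/2)(36.1818)(180.9091) = 3272.8099, PS_0 = (1/2)(36.1818)(18.0909) = 327.281.
New equilibrium: 209 - 5Q = 49 + 0.5Q gives Q_1 = 29.0909, P_1 = 63.5455; CS_1 = 2115.7025, PS_1 = 211.5702.
Change in total surplus = (2115.7025 + 211.5702) - (3272.8099 + 327.281) = -1272.8182.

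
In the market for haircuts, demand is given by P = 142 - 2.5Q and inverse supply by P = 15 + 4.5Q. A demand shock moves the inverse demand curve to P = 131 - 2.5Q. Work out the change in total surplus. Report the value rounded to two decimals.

Initial equilibrium: Q_0 = 18.1429, P_0 = 96.6429; CS_0 = (1/2)(18.1429)(45.3571) = 411.4541, PS_0 = (1/2)(18.1429)(81.6429) = 740.6173.
New equilibrium: 131 - 2.5Q = 15 + 4.5Q gives Q_1 = 16.5714, P_1 = 89.5714; CS_1 = 343.2653, PS_1 = 617.8776.
Change in total surplus = (343.2653 + 617.8776) - (411.4541 + 740.6173) = -190.9286.

-190.93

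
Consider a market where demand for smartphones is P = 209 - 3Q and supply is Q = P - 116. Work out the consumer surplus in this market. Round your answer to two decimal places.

810.84

Rewriting supply in inverse form: P = 116 + Q.
Equilibrium: 209 - 3Q = 116 + Q, so Q* = 23.25 and P* = 139.25.
CS is the area between the demand curve and P* from 0 to Q*: (1/2)(23.25)(69.75) = 810.8438.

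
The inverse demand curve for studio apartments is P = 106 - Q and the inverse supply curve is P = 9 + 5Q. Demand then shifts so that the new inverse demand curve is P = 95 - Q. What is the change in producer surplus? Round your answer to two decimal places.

Initial equilibrium: Q_0 = 16.1667, P_0 = 89.8333; CS_0 = (1/2)(16.1667)(16.1667) = 130.6806, PS_0 = (1/2)(16.1667)(80.8333) = 653.4028.
New equilibrium: 95 - Q = 9 + 5Q gives Q_1 = 14.3333, P_1 = 80.6667; CS_1 = 102.7222, PS_1 = 513.6111.
Change in producer surplus = 513.6111 - 653.4028 = -139.7917.

-139.79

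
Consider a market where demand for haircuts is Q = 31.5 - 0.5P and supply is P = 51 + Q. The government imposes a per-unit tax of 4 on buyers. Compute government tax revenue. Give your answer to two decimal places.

10.67

Rewriting demand in inverse form: P = 63 - 2Q.
Pre-tax equilibrium: 63 - 2Q = 51 + Q gives Q* = 4, P* = 55.
With the tax, buyers' net willingness to pay falls by 4: (63 - 4) - 2Q = 51 + Q, so Q_t = 2.6667. Buyers pay P_b = 57.6667; sellers receive P_s = P_b - 4 = 53.6667.
Tax revenue = t x Q_t = 4 x 2.6667 = 10.6667.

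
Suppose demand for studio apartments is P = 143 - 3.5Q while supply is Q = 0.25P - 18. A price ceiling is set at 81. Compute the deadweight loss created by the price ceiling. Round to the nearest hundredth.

195.30

Rewriting supply in inverse form: P = 72 + 4Q.
Without the control, 143 - 3.5Q = 72 + 4Q so Q* = 9.4667 and P* = 109.8667.
At the ceiling price 81, quantity supplied is (81 - 72)/4 = 2.25; supply is the short side, so Q = 2.25 trades at P = 81.
The lost-trades triangle has base Q* - 2.25 = 7.2167 and height equal to the gap between the curves at Q = 2.25, which is 135.125 - 81 = 54.125. DWL = (1/2)(7.2167)(54.125) = 195.301.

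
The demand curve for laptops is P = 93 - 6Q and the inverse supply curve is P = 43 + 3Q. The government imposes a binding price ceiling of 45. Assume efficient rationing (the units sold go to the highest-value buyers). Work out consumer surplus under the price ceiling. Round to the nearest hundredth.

Free-market equilibrium: 93 - 6Q = 43 + 3Q gives Q* = 5.5556, P* = 59.6667.
At P = 45, sellers supply (45 - 43)/3 = 0.6667 while buyers want more, so the quantity traded is 0.6667 at price 45.
The demand price at Q = 0.6667 is 89. CS is the trapezoid between demand and 45 over [0, 0.6667]: (1/2)[(93 - 45) + (89 - 45)](0.6667) = 30.6667.

30.67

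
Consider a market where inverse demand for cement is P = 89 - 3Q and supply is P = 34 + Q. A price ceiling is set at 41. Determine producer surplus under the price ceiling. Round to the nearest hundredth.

Without the control, 89 - 3Q = 34 + Q so Q* = 13.75 and P* = 47.75.
At P = 41, sellers supply (41 - 34)/1 = 7 while buyers want more, so the quantity traded is 7 at price 41.
PS is the triangle above supply below 41: (1/2)(7)(41 - 34) = 24.5.

24.50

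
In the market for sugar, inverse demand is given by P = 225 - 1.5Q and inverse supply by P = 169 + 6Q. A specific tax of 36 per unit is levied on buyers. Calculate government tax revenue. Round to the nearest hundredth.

Pre-tax equilibrium: 225 - 1.5Q = 169 + 6Q gives Q* = 7.4667, P* = 213.8.
A tax on buyers shifts demand down by 36: (225 - 36) - 1.5Q = 169 + 6Q, so Q_t = 2.6667. Buyers pay P_b = 221; sellers receive P_s = P_b - 36 = 185.
Revenue is the tax times quantity traded: 36 x 2.6667 = 96.

96.00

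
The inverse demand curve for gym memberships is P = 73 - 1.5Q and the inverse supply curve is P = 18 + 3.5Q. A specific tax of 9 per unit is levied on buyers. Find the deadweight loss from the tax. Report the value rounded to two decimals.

8.10

Pre-tax equilibrium: 73 - 1.5Q = 18 + 3.5Q gives Q* = 11, P* = 56.5.
A tax on buyers shifts demand down by 9: (73 - 9) - 1.5Q = 18 + 3.5Q, so Q_t = 9.2. Buyers pay P_b = 59.2; sellers receive P_s = P_b - 9 = 50.2.
Deadweight loss is the triangle between the curves from Q_t to Q*: (1/2)(11 - 9.2)(9) = 8.1.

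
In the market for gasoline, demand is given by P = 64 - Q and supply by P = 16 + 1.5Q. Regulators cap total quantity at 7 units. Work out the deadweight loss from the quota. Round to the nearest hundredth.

186.05

Unrestricted equilibrium: Q* = (64 - 16)/(1 + 1.5) = 19.2.
At Q = 7 the demand price is 64 - (7) = 57 and the supply price is 16 + 1.5(7) = 26.5.
DWL = (1/2)(gap between curves at 7) x (Q* - 7) = (1/2)(30.5)(12.2) = 186.05.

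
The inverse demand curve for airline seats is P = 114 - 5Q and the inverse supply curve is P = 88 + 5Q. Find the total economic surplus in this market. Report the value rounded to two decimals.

33.80

Setting demand equal to supply, 26 = 10Q, so Q* = 2.6 and P* = 101.
CS = (1/2)(2.6)(13) = 16.9 and PS = (1/2)(2.6)(13) = 16.9, so total surplus = 33.8.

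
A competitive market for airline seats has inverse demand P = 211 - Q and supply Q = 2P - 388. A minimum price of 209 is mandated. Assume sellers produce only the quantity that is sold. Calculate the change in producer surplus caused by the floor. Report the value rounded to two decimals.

-3.11

Rewriting supply in inverse form: P = 194 + 0.5Q.
Free-market equilibrium: 211 - Q = 194 + 0.5Q gives Q* = 11.3333, P* = 199.6667.
At the floor price 209, quantity demanded is (211 - 209)/1 = 2; demand is the short side, so Q = 2 trades at P = 209.
PS goes from (1/2)(11.3333)(5.6667) = 32.1111 to 29 (computed as (209 - 194)(2) - (1/2)(0.5)(2)^2), a change of -3.1111.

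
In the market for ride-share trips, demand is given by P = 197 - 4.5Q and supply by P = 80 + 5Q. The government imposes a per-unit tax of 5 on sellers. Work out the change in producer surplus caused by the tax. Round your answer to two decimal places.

-31.72

Pre-tax equilibrium: 197 - 4.5Q = 80 + 5Q gives Q* = 12.3158, P* = 141.5789.
A tax on sellers shifts supply up by 5: 197 - 4.5Q = 80 + 5Q + 5, so Q_t = 11.7895. Buyers pay P_b = 143.9474; sellers receive P_s = P_b - 5 = 138.9474.
Producers lose the trapezoid between P_s and P* out to Q_t plus the triangle from Q_t to Q*: change in PS = 347.4792 - 379.1967 = -31.7175.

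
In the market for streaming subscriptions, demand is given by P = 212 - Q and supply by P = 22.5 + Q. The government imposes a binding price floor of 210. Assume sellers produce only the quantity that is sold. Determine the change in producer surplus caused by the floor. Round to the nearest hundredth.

-4115.78

Free-market equilibrium: 212 - Q = 22.5 + Q gives Q* = 94.75, P* = 117.25.
At P = 210, buyers demand (212 - 210)/1 = 2 while sellers would supply more, so the quantity traded is 2 at price 210.
PS goes from (1/2)(94.75)(94.75) = 4488.7812 to 373 (computed as (210 - 22.5)(2) - (1/2)(1)(2)^2), a change of -4115.7812.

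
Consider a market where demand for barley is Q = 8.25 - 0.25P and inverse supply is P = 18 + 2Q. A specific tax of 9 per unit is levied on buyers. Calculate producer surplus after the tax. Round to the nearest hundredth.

Rewriting demand in inverse form: P = 33 - 4Q.
Without the tax, 33 - 4Q = 18 + 2Q so Q* = 2.5 and P* = 23.
A tax on buyers shifts demand down by 9: (33 - 9) - 4Q = 18 + 2Q, so Q_t = 1. Buyers pay P_b = 29; sellers receive P_s = P_b - 9 = 20.
Producer surplus is the triangle above supply below P_s: (1/2)(1)(20 - 18) = 1.

1.00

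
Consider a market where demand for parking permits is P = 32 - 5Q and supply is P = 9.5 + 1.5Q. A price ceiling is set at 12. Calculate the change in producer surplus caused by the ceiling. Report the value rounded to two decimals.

-6.90

Free-market equilibrium: 32 - 5Q = 9.5 + 1.5Q gives Q* = 3.4615, P* = 14.6923.
At P = 12, sellers supply (12 - 9.5)/1.5 = 1.6667 while buyers want more, so the quantity traded is 1.6667 at price 12.
PS goes from (1/2)(3.4615)(5.1923) = 8.9867 to 2.0833 (computed as (12 - 9.5)(1.6667) - (1/2)(1.5)(1.6667)^2), a change of -6.9034.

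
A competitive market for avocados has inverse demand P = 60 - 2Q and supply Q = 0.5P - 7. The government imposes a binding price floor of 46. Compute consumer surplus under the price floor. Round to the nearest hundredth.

49.00

Rewriting supply in inverse form: P = 14 + 2Q.
Without the control, 60 - 2Q = 14 + 2Q so Q* = 11.5 and P* = 37.
At P = 46, buyers demand (60 - 46)/2 = 7 while sellers would supply more, so the quantity traded is 7 at price 46.
CS is the triangle under demand above 46: (1/2)(7)(60 - 46) = 49.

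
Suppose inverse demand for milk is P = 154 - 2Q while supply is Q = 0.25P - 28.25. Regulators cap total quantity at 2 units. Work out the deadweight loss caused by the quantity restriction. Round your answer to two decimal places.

70.08

Rewriting supply in inverse form: P = 113 + 4Q.
Without the quota, 154 - 2Q = 113 + 4Q gives Q* = 6.8333.
At Q = 2 the demand price is 154 - 2(2) = 150 and the supply price is 113 + 4(2) = 121.
Deadweight loss is the triangle between the curves from 2 to 6.8333: (1/2)(150 - 121)(6.8333 - 2) = 70.0833.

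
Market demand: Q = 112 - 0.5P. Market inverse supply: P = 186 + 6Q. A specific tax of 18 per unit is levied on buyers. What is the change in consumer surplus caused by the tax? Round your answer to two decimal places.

Rewriting demand in inverse form: P = 224 - 2Q.
Without the tax, 224 - 2Q = 186 + 6Q so Q* = 4.75 and P* = 214.5.
With the tax, buyers' net willingness to pay falls by 18: (224 - 18) - 2Q = 186 + 6Q, so Q_t = 2.5. Buyers pay P_b = 219; sellers receive P_s = P_b - 18 = 201.
CS falls from (1/2)(4.75)(9.5) = 22.5625 to (1/2)(2.5)(5) = 6.25, a change of -16.3125.

-16.31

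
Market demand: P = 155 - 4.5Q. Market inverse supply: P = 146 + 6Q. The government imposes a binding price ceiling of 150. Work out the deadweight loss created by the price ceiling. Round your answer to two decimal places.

0.19

Free-market equilibrium: 155 - 4.5Q = 146 + 6Q gives Q* = 0.8571, P* = 151.1429.
At P = 150, sellers supply (150 - 146)/6 = 0.6667 while buyers want more, so the quantity traded is 0.6667 at price 150.
At Q = 0.6667 the demand price is 152 and the supply price is 150. Deadweight loss is the triangle between the curves from 0.6667 to 0.8571: (1/2)(152 - 150)(0.8571 - 0.6667) = 0.1905.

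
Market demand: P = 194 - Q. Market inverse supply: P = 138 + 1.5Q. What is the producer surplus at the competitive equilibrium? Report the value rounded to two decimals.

Set 194 - Q = 138 + 1.5Q, which gives 56 = 2.5Q, so Q* = 22.4 and P* = 194 - (22.4) = 171.6.
PS is the area between P* and the supply curve from 0 to Q*: (1/2)(22.4)(33.6) = 376.32.

376.32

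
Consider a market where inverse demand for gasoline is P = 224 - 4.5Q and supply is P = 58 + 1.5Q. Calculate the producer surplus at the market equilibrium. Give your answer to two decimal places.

574.08

Equilibrium: 224 - 4.5Q = 58 + 1.5Q, so Q* = 27.6667 and P* = 99.5.
The supply curve's price intercept is 58, so PS = (1/2)(Q*)(P* - 58) = (1/2)(27.6667)(41.5) = 574.0833.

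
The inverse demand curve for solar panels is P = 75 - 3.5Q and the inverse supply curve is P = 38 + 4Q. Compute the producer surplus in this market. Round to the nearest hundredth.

Setting demand equal to supply, 37 = 7.5Q, so Q* = 4.9333 and P* = 57.7333.
The supply curve's price intercept is 38, so PS = (1/2)(Q*)(P* - 38) = (1/2)(4.9333)(19.7333) = 48.6756.

48.68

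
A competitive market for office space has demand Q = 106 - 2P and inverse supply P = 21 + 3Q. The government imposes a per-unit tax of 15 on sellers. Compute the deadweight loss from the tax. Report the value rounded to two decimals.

32.14

Rewriting demand in inverse form: P = 53 - 0.5Q.
Pre-tax equilibrium: 53 - 0.5Q = 21 + 3Q gives Q* = 9.1429, P* = 48.4286.
With the tax, sellers need 15 more per unit: 53 - 0.5Q = 21 + 3Q + 15, so Q_t = 4.8571. Buyers pay P_b = 50.5714; sellers receive P_s = P_b - 15 = 35.5714.
The welfare triangle lost has base Q* - Q_t = 4.2857 and height t = 15, so DWL = (1/2)(4.2857)(15) = 32.1429.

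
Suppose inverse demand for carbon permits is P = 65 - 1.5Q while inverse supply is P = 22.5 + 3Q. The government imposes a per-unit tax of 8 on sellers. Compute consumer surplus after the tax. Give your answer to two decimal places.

Pre-tax equilibrium: 65 - 1.5Q = 22.5 + 3Q gives Q* = 9.4444, P* = 50.8333.
With the tax, sellers need 8 more per unit: 65 - 1.5Q = 22.5 + 3Q + 8, so Q_t = 7.6667. Buyers pay P_b = 53.5; sellers receive P_s = P_b - 8 = 45.5.
Consumer surplus is the triangle under demand above P_b: (1/2)(7.6667)(65 - 53.5) = 44.0833.

44.08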